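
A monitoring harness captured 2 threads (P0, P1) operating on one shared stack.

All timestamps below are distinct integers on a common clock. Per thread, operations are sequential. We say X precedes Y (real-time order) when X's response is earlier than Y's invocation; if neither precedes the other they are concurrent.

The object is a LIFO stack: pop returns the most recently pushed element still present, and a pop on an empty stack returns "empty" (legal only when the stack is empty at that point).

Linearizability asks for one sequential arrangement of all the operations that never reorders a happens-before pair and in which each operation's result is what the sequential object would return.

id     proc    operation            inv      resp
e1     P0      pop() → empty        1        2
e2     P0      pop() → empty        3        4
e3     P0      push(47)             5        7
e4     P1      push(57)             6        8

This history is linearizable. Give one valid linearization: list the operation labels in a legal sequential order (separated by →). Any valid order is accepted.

step 1: e1 pop() → empty — stack <>
step 2: e2 pop() → empty — stack <>
step 3: e3 push(47) — stack <47>
step 4: e4 push(57) — stack <47,57>

e1 → e2 → e3 → e4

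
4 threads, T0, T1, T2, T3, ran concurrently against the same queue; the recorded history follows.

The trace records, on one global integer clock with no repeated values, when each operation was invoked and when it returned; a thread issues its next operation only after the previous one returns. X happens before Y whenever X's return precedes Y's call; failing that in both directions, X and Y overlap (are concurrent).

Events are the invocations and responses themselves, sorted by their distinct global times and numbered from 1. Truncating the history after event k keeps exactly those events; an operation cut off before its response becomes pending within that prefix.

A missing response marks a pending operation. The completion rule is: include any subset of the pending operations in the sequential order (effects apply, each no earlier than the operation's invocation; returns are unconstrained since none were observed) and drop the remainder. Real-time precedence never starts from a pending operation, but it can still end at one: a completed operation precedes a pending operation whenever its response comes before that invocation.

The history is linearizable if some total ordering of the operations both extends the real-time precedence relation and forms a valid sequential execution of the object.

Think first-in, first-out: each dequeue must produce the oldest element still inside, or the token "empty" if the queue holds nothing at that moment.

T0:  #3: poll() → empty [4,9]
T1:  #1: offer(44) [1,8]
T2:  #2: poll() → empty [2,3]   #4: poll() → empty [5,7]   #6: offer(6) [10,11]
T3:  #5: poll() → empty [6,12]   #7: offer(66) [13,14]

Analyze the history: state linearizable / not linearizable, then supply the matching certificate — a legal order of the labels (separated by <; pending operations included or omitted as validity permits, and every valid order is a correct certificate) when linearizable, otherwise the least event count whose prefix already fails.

linearizable — witness: #2 < #3 < #4 < #5 < #1 < #6 < #7

1. #2 poll() → empty, leaving queue <>
2. #3 poll() → empty, leaving queue <>
3. #4 poll() → empty, leaving queue <>
4. #5 poll() → empty, leaving queue <>
5. #1 offer(44), leaving queue <44>
6. #6 offer(6), leaving queue <44,6>
7. #7 offer(66), leaving queue <44,6,66>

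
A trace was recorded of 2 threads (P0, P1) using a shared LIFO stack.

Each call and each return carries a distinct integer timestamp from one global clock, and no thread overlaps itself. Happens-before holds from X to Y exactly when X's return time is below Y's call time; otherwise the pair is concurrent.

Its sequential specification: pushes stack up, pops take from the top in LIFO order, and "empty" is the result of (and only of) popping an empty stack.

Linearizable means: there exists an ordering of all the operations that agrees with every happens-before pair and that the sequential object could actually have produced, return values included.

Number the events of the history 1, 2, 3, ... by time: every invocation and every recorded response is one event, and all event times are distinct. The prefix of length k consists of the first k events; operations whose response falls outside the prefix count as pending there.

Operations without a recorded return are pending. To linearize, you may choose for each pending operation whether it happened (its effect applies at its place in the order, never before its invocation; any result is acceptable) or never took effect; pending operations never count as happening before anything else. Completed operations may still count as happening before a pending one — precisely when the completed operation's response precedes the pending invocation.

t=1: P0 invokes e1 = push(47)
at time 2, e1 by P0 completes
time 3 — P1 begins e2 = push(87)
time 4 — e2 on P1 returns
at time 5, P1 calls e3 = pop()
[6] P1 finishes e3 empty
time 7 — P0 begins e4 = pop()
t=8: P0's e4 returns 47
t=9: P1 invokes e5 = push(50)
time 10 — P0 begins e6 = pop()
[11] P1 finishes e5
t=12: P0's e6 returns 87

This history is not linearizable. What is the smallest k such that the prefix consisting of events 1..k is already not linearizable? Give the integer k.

events 1..5 are linearizable, e.g. via e1, e2:
step 1: e1 push(47) — stack <47>
step 2: e2 push(87) — stack <47,87>
adding event 6 (e3 responds at 6) leaves no legal real-time order
for example e1, e2, e3 fails at step 3: e3 pop() → empty is not legal there

6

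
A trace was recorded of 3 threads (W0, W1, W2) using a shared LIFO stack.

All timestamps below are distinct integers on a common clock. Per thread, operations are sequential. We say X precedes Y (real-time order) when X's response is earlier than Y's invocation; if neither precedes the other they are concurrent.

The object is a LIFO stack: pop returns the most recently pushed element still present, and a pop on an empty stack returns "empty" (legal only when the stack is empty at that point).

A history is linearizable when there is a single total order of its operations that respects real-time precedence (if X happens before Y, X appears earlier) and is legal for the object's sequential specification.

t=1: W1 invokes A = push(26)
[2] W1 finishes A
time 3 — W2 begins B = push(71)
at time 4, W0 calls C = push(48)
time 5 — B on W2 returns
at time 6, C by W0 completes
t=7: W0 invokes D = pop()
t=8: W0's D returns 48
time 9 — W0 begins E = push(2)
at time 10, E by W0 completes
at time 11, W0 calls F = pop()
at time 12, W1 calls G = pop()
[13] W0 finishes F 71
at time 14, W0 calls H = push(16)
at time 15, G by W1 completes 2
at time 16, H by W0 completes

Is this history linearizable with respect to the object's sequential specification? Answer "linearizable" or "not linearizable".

witness order: A, B, C, D, E, G, F, H
step 1: A push(26) — stack <26>
step 2: B push(71) — stack <26,71>
step 3: C push(48) — stack <26,71,48>
step 4: D pop() → 48 — stack <26,71>
step 5: E push(2) — stack <26,71,2>
step 6: G pop() → 2 — stack <26,71>
step 7: F pop() → 71 — stack <26>
step 8: H push(16) — stack <26,16>

linearizable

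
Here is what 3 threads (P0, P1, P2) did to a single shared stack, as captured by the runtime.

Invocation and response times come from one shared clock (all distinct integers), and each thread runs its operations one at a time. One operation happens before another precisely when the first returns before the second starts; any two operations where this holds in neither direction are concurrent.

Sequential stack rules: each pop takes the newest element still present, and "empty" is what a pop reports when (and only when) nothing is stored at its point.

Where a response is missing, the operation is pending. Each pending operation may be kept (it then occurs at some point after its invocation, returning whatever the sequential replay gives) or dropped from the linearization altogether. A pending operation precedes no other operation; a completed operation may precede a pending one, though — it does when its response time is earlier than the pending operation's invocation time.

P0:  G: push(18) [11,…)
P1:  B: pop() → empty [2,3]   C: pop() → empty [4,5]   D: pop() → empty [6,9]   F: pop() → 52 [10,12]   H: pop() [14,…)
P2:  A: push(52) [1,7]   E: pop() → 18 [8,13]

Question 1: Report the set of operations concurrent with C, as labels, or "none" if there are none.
C spans [4,5]: anything still running between times 4 and 5 counts as concurrent
A [1,7]: concurrent
B [2,3]: before
D [6,9]: after
E [8,13]: after
F [10,12]: after
G [11,…): after
H [14,…): after

A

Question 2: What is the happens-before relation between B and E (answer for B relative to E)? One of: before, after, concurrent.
B spans [2,3], E spans [8,13]
resp(B)=3 < inv(E)=8

before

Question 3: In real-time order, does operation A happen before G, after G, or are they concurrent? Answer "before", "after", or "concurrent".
A spans [1,7], G spans [11,…)
resp(A)=7 < inv(G)=11

before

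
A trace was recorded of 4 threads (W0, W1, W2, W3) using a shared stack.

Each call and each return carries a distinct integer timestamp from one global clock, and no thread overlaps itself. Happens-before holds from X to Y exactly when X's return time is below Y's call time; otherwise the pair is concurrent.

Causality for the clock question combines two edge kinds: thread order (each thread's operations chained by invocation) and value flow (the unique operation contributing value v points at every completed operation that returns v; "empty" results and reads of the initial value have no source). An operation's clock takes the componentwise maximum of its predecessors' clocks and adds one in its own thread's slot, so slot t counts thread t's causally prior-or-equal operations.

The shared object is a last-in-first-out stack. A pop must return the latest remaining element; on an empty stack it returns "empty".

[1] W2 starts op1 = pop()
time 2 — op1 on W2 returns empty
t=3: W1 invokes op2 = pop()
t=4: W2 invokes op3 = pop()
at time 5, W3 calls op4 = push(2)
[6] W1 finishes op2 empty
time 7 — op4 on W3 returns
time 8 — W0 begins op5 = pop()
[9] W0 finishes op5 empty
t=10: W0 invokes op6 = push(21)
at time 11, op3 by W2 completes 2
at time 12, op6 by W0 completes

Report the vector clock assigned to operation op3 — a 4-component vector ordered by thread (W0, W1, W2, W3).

no predecessors for op4 (invoked 5): W3 increments from zero → (0, 0, 0, 1)
no predecessors for op1 (invoked 1): W2 increments from zero → (0, 0, 1, 0)
no predecessors for op2 (invoked 3): W1 increments from zero → (0, 1, 0, 0)
no predecessors for op5 (invoked 8): W0 increments from zero → (1, 0, 0, 0)
op6, invoked 10, takes VC(op5)=(1, 0, 0, 0) under max, adds 1 for W0 → (2, 0, 0, 0)
op3, invoked 4, takes VC(op1)=(0, 0, 1, 0), VC(op4)=(0, 0, 0, 1) under max, adds 1 for W2 → (0, 0, 2, 1)
target: VC(op3) = (0, 0, 2, 1)

(0, 0, 2, 1)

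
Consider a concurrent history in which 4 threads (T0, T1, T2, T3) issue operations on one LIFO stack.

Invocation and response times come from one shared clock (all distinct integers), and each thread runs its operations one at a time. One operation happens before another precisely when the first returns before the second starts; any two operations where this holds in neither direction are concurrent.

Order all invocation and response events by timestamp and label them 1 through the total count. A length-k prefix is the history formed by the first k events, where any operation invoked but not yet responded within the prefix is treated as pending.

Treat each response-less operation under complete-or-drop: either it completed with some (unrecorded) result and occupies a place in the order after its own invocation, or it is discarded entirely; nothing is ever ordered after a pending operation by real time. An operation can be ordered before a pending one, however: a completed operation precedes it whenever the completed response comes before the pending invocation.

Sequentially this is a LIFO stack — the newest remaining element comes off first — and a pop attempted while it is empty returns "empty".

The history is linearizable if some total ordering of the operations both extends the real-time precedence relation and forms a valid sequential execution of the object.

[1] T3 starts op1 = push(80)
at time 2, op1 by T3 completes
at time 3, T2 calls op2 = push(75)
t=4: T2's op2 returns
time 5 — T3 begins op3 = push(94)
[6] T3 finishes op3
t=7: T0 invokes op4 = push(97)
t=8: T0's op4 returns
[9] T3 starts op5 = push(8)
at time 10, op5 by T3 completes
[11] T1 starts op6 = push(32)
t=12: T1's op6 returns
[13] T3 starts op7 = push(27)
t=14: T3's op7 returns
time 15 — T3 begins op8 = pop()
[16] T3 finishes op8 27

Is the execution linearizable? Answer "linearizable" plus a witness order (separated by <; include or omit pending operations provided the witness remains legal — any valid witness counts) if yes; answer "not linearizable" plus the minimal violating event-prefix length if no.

linearizable — witness: op1 < op2 < op3 < op4 < op5 < op6 < op7 < op8

1. op1 push(80), leaving stack <80>
2. op2 push(75), leaving stack <80,75>
3. op3 push(94), leaving stack <80,75,94>
4. op4 push(97), leaving stack <80,75,94,97>
5. op5 push(8), leaving stack <80,75,94,97,8>
6. op6 push(32), leaving stack <80,75,94,97,8,32>
7. op7 push(27), leaving stack <80,75,94,97,8,32,27>
8. op8 pop() → 27, leaving stack <80,75,94,97,8,32>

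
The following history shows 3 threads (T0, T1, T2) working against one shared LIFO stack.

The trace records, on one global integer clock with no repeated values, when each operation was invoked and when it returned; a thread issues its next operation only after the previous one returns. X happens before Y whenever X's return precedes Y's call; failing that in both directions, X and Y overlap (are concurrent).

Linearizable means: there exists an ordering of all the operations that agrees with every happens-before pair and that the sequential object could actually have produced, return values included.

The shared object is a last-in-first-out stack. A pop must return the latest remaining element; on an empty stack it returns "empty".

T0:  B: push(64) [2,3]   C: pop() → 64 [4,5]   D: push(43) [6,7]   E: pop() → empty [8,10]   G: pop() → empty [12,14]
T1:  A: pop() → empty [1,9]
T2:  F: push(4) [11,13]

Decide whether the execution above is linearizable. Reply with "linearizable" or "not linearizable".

cut after 9 events: linearizable; cut after 10 events (E responds, time 10): not linearizable
real-time-consistent orders of the 5 completed operations: 5 — all fail the LIFO stack replay
take A, B, C, D, E: step 5 already fails, because E pop() → empty cannot occur there
take B, A, C, D, E: step 2 already fails, because A pop() → empty cannot occur there

not linearizable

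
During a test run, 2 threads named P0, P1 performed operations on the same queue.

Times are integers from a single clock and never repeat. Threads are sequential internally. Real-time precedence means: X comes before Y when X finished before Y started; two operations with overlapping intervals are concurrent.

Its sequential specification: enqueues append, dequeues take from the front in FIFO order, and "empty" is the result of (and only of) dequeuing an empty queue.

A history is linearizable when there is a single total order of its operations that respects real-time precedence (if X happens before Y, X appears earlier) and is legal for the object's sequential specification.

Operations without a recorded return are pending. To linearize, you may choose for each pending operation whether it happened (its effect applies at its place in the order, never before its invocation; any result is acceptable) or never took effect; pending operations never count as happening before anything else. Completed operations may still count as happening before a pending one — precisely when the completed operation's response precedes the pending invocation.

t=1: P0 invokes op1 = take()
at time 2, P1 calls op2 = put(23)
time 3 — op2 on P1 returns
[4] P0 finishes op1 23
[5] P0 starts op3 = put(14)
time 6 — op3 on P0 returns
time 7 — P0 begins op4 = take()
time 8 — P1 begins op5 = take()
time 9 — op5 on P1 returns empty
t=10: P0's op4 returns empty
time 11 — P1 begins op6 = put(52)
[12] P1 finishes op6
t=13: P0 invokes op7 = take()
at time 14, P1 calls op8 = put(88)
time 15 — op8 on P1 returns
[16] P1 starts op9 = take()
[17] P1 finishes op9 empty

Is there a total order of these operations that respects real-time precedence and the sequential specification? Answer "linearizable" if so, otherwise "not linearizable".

not linearizable

cut after 9 events: linearizable; cut after 10 events (op4 responds, time 10): not linearizable
checked exhaustively: 4 real-time-consistent orders of 5 completed operations, zero legal queue replays
take op1, op2, op3, op4, op5: step 1 already fails, because op1 take() → 23 cannot occur there
take op1, op2, op3, op5, op4: step 1 already fails, because op1 take() → 23 cannot occur there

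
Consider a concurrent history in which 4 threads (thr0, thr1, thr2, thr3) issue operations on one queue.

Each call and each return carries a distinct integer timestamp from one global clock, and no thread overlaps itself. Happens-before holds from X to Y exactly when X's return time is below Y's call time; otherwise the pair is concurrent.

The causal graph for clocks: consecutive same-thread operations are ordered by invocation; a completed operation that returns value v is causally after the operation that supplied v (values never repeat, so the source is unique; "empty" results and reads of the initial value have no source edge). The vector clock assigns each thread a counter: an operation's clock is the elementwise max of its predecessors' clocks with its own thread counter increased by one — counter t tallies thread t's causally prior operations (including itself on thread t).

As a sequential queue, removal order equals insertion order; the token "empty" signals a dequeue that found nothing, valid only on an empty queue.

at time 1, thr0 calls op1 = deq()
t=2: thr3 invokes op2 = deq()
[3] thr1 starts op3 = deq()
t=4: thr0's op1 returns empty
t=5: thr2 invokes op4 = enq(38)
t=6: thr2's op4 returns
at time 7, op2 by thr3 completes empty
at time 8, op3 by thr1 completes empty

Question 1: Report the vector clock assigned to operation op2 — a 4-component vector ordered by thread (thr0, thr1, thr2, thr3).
VC(op2, invoked at 2): no causal predecessors; +1 on thr3 → (0, 0, 0, 1)
VC(op4, invoked at 5): no causal predecessors; +1 on thr2 → (0, 0, 1, 0)
VC(op3, invoked at 3): no causal predecessors; +1 on thr1 → (0, 1, 0, 0)
VC(op1, invoked at 1): no causal predecessors; +1 on thr0 → (1, 0, 0, 0)
target: VC(op2) = (0, 0, 0, 1)

(0, 0, 0, 1)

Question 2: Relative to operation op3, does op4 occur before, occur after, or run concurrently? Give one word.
op4 spans [5,6], op3 spans [3,8]
the intervals overlap in both directions

concurrent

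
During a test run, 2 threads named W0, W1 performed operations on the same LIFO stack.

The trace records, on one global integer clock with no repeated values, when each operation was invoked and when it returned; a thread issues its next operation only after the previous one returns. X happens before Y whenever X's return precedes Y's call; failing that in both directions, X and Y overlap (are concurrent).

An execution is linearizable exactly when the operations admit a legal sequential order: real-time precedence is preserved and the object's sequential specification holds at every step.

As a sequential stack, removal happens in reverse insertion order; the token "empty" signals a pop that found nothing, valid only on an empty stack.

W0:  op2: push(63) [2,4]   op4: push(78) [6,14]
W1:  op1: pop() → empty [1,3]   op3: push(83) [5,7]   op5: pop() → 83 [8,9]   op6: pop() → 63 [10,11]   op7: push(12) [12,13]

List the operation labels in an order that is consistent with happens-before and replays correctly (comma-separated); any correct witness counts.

1. op1 pop() → empty, leaving stack <>
2. op2 push(63), leaving stack <63>
3. op3 push(83), leaving stack <63,83>
4. op5 pop() → 83, leaving stack <63>
5. op6 pop() → 63, leaving stack <>
6. op4 push(78), leaving stack <78>
7. op7 push(12), leaving stack <78,12>

op1, op2, op3, op5, op6, op4, op7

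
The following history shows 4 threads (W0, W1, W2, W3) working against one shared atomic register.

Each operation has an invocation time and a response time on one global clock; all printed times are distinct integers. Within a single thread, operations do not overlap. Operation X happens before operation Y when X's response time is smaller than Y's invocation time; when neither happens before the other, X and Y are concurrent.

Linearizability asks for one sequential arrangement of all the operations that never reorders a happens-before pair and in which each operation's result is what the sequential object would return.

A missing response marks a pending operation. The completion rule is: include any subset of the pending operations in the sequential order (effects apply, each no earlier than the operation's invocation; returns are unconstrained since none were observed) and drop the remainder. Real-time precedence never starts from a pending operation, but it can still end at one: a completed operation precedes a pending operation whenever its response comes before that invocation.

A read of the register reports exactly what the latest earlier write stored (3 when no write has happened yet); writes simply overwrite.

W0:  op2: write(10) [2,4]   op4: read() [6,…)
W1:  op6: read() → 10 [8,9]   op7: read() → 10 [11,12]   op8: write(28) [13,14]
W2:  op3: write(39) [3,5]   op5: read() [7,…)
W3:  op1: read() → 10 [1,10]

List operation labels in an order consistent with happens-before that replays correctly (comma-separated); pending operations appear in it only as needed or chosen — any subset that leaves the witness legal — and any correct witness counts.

1. op3 write(39), leaving value 39
2. op2 write(10), leaving value 10
3. op1 read() → 10, leaving value 10
4. op4 read() (pending, included), leaving value 10
5. op5 read() (pending, included), leaving value 10
6. op6 read() → 10, leaving value 10
7. op7 read() → 10, leaving value 10
8. op8 write(28), leaving value 28

op3, op2, op1, op4, op5, op6, op7, op8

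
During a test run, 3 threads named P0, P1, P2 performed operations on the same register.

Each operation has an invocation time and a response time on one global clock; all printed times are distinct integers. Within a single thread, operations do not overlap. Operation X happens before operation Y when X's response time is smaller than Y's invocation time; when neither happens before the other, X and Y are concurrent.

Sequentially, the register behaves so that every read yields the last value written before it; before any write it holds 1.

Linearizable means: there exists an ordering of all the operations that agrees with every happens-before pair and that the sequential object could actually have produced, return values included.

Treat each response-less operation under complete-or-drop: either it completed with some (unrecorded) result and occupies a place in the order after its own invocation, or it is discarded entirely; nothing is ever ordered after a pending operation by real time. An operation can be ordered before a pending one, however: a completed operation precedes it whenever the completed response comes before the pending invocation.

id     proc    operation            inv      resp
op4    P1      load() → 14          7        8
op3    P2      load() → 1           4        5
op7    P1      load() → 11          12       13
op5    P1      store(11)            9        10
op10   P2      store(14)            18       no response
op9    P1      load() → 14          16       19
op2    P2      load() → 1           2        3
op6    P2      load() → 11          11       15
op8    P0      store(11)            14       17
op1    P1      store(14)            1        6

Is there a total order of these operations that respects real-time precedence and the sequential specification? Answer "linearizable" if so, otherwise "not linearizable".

linearizable

witness order: op2, op3, op1, op4, op5, op6, op7, op8, op10, op9
1. op2 load() → 1, leaving value 1
2. op3 load() → 1, leaving value 1
3. op1 store(14), leaving value 14
4. op4 load() → 14, leaving value 14
5. op5 store(11), leaving value 11
6. op6 load() → 11, leaving value 11
7. op7 load() → 11, leaving value 11
8. op8 store(11), leaving value 11
9. op10 store(14) (pending, included), leaving value 14
10. op9 load() → 14, leaving value 14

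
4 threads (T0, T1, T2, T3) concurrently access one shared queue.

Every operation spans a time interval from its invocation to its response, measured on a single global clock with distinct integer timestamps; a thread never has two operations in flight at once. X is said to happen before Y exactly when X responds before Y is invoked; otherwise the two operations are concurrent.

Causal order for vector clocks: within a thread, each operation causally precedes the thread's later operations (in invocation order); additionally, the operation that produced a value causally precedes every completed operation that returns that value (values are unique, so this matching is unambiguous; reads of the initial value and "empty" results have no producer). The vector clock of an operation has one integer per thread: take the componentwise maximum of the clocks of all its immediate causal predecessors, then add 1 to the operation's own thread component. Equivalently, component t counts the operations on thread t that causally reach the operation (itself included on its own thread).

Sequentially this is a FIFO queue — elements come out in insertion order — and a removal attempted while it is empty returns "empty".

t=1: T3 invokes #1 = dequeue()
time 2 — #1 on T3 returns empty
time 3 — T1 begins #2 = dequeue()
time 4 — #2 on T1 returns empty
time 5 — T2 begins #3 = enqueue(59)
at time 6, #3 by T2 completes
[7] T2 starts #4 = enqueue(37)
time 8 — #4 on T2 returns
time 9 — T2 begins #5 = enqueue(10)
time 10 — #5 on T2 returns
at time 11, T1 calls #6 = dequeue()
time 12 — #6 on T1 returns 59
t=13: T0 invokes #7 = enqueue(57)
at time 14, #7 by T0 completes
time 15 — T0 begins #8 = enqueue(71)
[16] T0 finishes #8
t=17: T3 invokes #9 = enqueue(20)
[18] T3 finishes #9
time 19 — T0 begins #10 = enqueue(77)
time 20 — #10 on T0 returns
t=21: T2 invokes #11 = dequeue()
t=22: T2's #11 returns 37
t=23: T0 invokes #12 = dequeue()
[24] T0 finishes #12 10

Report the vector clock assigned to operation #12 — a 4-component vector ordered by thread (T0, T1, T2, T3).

no predecessors for #1 (invoked 1): T3 increments from zero → (0, 0, 0, 1)
no predecessors for #3 (invoked 5): T2 increments from zero → (0, 0, 1, 0)
no predecessors for #2 (invoked 3): T1 increments from zero → (0, 1, 0, 0)
no predecessors for #7 (invoked 13): T0 increments from zero → (1, 0, 0, 0)
VC(#9, invoked at 17): max of VC(#1)=(0, 0, 0, 1), then +1 on thread T3 → (0, 0, 0, 2)
VC(#4, invoked at 7): max of VC(#3)=(0, 0, 1, 0), then +1 on thread T2 → (0, 0, 2, 0)
VC(#8, invoked at 15): max of VC(#7)=(1, 0, 0, 0), then +1 on thread T0 → (2, 0, 0, 0)
VC(#5, invoked at 9): max of VC(#4)=(0, 0, 2, 0), then +1 on thread T2 → (0, 0, 3, 0)
VC(#6, invoked at 11): max of VC(#2)=(0, 1, 0, 0), VC(#3)=(0, 0, 1, 0), then +1 on thread T1 → (0, 2, 1, 0)
VC(#10, invoked at 19): max of VC(#8)=(2, 0, 0, 0), then +1 on thread T0 → (3, 0, 0, 0)
VC(#11, invoked at 21): max of VC(#4)=(0, 0, 2, 0), VC(#5)=(0, 0, 3, 0), then +1 on thread T2 → (0, 0, 4, 0)
VC(#12, invoked at 23): max of VC(#5)=(0, 0, 3, 0), VC(#10)=(3, 0, 0, 0), then +1 on thread T0 → (4, 0, 3, 0)
target: VC(#12) = (4, 0, 3, 0)

(4, 0, 3, 0)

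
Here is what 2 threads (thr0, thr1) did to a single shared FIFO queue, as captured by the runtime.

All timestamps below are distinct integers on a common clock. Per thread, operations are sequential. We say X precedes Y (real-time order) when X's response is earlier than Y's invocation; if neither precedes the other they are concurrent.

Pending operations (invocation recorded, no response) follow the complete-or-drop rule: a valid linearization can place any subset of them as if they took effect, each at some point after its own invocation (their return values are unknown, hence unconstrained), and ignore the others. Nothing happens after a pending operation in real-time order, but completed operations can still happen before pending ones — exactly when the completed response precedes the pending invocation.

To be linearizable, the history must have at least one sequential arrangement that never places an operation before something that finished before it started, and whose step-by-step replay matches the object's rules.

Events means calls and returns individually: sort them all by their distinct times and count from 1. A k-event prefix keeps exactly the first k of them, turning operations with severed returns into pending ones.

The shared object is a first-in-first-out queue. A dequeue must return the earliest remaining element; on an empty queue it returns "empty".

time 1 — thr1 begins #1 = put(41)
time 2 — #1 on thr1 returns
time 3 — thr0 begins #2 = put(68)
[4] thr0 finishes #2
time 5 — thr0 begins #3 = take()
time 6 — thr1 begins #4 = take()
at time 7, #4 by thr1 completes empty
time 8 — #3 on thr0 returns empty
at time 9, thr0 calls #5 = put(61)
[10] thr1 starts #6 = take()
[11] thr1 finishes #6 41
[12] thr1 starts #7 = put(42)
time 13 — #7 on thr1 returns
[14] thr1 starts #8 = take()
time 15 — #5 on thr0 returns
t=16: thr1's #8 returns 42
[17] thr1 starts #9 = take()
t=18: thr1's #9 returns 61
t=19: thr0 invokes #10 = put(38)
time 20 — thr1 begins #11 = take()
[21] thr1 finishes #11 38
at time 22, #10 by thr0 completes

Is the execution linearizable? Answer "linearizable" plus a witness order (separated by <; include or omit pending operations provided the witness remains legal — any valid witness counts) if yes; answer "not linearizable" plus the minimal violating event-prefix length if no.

not linearizable — minimal violating prefix: 7 events

the violation lands at event 7, #4's response at time 7: events 1..6 linearize, events 1..7 do not
the sole real-time-consistent order of 3 completed operations fails the FIFO queue replay
no completion choice of the 1 pending operation (#3) rescues it — every subset was tried
one such order, #1, #2, #4 (pending dropped), breaks at step 3 where #4 take() → empty is illegal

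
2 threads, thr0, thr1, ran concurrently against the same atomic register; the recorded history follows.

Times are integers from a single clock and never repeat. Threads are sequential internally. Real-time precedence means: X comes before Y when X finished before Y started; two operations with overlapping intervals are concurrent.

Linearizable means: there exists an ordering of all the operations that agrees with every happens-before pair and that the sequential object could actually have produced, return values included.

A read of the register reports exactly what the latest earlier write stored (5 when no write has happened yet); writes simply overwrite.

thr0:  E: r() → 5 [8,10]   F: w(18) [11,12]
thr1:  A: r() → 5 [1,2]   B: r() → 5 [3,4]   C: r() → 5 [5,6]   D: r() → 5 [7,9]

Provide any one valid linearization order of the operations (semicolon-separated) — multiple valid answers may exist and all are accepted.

after step 1 (A r() → 5): value 5
after step 2 (B r() → 5): value 5
after step 3 (C r() → 5): value 5
after step 4 (D r() → 5): value 5
after step 5 (E r() → 5): value 5
after step 6 (F w(18)): value 18

A; B; C; D; E; F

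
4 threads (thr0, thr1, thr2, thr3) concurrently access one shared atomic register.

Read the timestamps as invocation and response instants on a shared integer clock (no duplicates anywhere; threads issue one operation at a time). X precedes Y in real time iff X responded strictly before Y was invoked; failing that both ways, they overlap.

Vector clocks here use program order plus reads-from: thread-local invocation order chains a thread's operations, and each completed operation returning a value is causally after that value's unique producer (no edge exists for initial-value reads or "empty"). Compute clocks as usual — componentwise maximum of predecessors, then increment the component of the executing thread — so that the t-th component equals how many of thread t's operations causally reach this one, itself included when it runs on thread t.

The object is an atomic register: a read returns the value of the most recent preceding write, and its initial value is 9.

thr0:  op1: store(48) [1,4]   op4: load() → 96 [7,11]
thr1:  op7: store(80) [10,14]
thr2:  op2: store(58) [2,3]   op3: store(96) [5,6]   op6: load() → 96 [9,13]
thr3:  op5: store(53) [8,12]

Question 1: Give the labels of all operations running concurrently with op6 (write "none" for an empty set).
op6 spans [9,13]; an op avoiding the whole window 9..13 is ordered, any other is concurrent
op1 [1,4]: before
op2 [2,3]: before
op3 [5,6]: before
op4 [7,11]: concurrent
op5 [8,12]: concurrent
op7 [10,14]: concurrent

op4, op5, op7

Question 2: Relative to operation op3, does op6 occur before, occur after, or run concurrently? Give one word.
op6 spans [9,13], op3 spans [5,6]
resp(op3)=6 < inv(op6)=9

after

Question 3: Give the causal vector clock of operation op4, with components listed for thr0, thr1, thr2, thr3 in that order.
no predecessors for op5 (invoked 8): thr3 increments from zero → (0, 0, 0, 1)
no predecessors for op2 (invoked 2): thr2 increments from zero → (0, 0, 1, 0)
no predecessors for op7 (invoked 10): thr1 increments from zero → (0, 1, 0, 0)
no predecessors for op1 (invoked 1): thr0 increments from zero → (1, 0, 0, 0)
VC(op3, invoked at 5): max of VC(op2)=(0, 0, 1, 0), then +1 on thread thr2 → (0, 0, 2, 0)
VC(op6, invoked at 9): max of VC(op3)=(0, 0, 2, 0), then +1 on thread thr2 → (0, 0, 3, 0)
VC(op4, invoked at 7): max of VC(op1)=(1, 0, 0, 0), VC(op3)=(0, 0, 2, 0), then +1 on thread thr0 → (2, 0, 2, 0)
target: VC(op4) = (2, 0, 2, 0)

(2, 0, 2, 0)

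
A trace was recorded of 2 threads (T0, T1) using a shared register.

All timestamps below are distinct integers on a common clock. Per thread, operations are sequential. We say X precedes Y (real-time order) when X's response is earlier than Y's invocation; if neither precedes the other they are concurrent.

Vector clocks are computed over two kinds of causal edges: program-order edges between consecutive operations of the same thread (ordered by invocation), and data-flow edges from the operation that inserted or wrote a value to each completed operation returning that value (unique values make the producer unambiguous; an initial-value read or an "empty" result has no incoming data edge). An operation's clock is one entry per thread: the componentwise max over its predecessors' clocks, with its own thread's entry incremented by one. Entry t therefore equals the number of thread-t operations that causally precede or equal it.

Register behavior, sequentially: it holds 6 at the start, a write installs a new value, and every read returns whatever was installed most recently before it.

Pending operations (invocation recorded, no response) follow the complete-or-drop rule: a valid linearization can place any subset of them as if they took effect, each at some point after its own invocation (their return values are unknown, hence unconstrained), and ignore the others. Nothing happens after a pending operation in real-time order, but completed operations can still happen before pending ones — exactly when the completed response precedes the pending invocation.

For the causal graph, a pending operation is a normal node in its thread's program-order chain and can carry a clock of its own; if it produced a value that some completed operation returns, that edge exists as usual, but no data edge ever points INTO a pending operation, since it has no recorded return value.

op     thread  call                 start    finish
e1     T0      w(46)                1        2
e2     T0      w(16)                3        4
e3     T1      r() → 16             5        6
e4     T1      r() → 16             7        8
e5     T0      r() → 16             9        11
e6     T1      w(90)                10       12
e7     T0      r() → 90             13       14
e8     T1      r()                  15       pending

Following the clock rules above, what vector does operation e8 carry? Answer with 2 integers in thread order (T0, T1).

(2, 4)

root op e1, invoked 1: fresh clock plus T0's own tick → (1, 0)
VC(e2, invoked at 3): max of VC(e1)=(1, 0), then +1 on thread T0 → (2, 0)
VC(e3, invoked at 5): max of VC(e2)=(2, 0), then +1 on thread T1 → (2, 1)
VC(e5, invoked at 9): max of VC(e2)=(2, 0), then +1 on thread T0 → (3, 0)
VC(e4, invoked at 7): max of VC(e2)=(2, 0), VC(e3)=(2, 1), then +1 on thread T1 → (2, 2)
VC(e6, invoked at 10): max of VC(e4)=(2, 2), then +1 on thread T1 → (2, 3)
VC(e8, invoked at 15): max of VC(e6)=(2, 3), then +1 on thread T1 → (2, 4)
VC(e7, invoked at 13): max of VC(e5)=(3, 0), VC(e6)=(2, 3), then +1 on thread T0 → (4, 3)
target: VC(e8) = (2, 4)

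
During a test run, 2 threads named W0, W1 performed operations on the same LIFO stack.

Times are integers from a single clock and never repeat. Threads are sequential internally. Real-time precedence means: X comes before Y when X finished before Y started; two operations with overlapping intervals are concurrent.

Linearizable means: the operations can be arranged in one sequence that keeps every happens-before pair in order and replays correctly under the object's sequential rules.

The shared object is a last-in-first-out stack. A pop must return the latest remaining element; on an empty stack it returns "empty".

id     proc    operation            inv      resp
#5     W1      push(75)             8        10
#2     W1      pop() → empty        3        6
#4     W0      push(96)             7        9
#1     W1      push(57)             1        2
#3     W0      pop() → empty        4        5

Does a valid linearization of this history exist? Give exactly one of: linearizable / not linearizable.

cut after 5 events: linearizable; cut after 6 events (#2 responds, time 6): not linearizable
no legal order exists: 2 real-time-consistent candidates over 3 completed LIFO stack operations, all rejected
one such order, #1, #2, #3, breaks at step 2 where #2 pop() → empty is illegal
one such order, #1, #3, #2, breaks at step 2 where #3 pop() → empty is illegal

not linearizable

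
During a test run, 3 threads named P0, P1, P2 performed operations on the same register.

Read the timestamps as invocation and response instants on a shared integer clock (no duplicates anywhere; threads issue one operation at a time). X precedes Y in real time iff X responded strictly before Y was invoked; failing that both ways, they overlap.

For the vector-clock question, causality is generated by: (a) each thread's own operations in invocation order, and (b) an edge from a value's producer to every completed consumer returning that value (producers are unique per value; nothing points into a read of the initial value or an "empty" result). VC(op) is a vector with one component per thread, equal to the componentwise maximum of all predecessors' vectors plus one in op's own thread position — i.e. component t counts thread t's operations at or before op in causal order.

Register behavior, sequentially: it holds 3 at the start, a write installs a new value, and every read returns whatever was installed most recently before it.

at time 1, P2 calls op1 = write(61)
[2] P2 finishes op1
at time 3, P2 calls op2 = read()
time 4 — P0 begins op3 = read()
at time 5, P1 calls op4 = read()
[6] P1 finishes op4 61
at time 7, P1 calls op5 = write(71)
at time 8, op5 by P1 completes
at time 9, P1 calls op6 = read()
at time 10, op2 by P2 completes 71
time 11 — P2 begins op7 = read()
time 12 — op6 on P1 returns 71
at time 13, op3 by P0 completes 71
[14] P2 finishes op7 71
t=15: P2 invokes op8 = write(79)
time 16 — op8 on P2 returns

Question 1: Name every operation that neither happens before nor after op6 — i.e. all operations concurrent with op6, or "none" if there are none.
Answer: op2, op3, op7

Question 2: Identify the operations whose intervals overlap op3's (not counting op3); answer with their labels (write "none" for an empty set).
Answer: op2, op4, op5, op6, op7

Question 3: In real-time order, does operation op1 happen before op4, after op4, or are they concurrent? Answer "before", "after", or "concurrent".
Answer: before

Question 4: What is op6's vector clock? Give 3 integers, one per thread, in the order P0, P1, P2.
Answer: (0, 3, 1)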